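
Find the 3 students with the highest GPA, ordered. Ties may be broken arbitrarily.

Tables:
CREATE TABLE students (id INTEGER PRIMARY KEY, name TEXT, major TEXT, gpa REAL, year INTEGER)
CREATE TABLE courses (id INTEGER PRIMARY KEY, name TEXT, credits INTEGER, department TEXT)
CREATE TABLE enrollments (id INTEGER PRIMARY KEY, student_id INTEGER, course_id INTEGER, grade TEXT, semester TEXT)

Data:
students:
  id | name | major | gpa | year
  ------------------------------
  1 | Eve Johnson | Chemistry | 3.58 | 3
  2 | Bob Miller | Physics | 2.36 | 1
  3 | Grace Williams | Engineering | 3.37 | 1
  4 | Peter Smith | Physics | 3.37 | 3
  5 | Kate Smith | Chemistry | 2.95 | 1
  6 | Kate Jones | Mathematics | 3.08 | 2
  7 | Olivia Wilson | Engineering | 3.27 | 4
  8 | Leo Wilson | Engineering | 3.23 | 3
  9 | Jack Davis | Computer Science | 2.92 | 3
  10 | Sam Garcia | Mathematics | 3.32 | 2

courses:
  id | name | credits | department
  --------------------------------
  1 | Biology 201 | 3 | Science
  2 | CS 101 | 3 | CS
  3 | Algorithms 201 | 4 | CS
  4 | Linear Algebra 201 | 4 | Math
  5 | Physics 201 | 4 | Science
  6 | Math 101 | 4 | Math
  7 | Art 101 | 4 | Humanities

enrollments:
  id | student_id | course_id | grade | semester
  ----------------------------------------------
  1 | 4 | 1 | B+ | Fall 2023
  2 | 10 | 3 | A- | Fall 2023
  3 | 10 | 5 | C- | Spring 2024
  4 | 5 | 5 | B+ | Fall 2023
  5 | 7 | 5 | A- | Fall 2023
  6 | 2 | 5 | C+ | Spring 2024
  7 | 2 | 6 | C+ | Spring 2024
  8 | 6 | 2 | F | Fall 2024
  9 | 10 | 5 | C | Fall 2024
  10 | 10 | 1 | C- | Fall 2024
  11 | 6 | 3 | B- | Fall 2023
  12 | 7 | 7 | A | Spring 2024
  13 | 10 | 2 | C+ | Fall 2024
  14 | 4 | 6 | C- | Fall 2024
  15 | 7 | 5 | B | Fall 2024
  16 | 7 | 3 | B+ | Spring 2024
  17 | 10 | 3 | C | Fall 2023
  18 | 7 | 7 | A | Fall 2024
SELECT name, gpa FROM students ORDER BY gpa DESC LIMIT 3

Execution result:
name | gpa
Eve Johnson | 3.58
Grace Williams | 3.37
Peter Smith | 3.37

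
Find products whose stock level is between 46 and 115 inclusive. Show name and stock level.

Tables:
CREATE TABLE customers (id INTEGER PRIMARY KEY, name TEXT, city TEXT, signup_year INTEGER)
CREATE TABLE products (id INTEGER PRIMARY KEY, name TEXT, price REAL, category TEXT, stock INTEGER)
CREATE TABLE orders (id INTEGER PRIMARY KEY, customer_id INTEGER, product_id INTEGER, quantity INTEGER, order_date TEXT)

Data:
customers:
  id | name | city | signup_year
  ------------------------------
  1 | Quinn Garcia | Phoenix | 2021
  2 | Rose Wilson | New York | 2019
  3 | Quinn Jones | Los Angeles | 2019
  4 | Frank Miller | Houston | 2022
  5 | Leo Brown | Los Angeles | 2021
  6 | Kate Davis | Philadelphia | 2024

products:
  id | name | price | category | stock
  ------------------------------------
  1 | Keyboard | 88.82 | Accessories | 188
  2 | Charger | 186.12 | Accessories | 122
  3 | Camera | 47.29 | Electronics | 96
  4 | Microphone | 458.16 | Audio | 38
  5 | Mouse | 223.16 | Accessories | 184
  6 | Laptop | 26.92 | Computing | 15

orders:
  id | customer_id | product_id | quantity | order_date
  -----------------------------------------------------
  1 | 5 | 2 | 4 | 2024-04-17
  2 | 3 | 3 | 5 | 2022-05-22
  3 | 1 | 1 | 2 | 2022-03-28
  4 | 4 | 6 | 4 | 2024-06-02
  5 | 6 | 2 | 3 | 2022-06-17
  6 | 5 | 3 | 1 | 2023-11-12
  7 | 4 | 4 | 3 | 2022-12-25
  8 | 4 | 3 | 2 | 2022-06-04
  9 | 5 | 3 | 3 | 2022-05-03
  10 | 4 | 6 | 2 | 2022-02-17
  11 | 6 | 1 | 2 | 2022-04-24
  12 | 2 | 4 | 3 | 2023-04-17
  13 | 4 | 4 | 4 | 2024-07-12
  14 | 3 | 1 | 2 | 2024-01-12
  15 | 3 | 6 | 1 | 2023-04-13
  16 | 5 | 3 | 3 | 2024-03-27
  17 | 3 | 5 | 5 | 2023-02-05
SELECT name, stock FROM products WHERE stock BETWEEN 46 AND 115

Execution result:
name | stock
Camera | 96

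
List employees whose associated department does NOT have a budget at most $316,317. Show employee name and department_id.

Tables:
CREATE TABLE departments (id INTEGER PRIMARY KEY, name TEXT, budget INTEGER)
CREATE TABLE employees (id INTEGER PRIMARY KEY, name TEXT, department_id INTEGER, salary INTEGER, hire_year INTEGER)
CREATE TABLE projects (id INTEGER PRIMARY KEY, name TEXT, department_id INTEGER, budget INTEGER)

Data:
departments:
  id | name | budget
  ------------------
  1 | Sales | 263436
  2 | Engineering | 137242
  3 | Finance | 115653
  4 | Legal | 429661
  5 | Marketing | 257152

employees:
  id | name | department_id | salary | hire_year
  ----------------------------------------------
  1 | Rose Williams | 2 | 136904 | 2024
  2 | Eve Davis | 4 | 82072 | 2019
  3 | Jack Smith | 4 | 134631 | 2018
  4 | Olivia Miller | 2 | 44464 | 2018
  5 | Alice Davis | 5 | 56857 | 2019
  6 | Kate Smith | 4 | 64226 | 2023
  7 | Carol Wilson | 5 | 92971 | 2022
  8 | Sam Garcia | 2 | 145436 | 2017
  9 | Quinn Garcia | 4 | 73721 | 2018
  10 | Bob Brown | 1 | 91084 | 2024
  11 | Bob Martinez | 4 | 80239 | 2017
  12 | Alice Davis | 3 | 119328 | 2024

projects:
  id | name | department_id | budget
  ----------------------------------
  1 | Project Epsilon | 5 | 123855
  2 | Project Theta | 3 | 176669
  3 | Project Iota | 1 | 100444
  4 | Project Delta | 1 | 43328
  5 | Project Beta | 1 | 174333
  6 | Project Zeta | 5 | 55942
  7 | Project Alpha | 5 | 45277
SELECT name, department_id FROM employees WHERE department_id NOT IN (SELECT id FROM departments WHERE budget <= 316317)

Execution result:
name | department_id
Eve Davis | 4
Jack Smith | 4
Kate Smith | 4
Quinn Garcia | 4
Bob Martinez | 4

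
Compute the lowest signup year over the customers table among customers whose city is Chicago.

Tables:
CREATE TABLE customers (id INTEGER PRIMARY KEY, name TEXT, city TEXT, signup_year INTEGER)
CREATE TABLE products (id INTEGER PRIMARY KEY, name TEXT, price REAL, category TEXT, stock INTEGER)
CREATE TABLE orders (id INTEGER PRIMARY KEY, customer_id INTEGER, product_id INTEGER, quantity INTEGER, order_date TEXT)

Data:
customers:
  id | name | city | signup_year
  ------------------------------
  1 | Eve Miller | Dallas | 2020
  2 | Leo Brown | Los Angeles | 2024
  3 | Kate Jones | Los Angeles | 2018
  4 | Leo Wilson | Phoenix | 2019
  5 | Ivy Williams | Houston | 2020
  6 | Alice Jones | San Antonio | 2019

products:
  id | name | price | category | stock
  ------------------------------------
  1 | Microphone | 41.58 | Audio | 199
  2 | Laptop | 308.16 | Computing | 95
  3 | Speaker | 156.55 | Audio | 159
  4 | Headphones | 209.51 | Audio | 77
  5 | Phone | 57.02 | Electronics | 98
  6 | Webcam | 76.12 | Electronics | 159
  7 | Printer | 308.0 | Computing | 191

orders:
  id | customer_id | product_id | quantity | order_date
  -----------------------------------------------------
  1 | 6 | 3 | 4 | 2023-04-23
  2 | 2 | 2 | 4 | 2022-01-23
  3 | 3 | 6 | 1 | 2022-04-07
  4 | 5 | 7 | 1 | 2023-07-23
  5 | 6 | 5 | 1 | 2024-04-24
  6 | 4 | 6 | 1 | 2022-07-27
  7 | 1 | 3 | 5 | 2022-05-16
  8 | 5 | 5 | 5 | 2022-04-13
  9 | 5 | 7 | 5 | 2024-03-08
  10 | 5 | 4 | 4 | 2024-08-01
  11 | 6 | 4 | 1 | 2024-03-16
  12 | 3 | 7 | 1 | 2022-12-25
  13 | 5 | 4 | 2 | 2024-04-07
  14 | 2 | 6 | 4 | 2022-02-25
SELECT MIN(signup_year) FROM customers WHERE city = 'Chicago'

Execution result:
NULL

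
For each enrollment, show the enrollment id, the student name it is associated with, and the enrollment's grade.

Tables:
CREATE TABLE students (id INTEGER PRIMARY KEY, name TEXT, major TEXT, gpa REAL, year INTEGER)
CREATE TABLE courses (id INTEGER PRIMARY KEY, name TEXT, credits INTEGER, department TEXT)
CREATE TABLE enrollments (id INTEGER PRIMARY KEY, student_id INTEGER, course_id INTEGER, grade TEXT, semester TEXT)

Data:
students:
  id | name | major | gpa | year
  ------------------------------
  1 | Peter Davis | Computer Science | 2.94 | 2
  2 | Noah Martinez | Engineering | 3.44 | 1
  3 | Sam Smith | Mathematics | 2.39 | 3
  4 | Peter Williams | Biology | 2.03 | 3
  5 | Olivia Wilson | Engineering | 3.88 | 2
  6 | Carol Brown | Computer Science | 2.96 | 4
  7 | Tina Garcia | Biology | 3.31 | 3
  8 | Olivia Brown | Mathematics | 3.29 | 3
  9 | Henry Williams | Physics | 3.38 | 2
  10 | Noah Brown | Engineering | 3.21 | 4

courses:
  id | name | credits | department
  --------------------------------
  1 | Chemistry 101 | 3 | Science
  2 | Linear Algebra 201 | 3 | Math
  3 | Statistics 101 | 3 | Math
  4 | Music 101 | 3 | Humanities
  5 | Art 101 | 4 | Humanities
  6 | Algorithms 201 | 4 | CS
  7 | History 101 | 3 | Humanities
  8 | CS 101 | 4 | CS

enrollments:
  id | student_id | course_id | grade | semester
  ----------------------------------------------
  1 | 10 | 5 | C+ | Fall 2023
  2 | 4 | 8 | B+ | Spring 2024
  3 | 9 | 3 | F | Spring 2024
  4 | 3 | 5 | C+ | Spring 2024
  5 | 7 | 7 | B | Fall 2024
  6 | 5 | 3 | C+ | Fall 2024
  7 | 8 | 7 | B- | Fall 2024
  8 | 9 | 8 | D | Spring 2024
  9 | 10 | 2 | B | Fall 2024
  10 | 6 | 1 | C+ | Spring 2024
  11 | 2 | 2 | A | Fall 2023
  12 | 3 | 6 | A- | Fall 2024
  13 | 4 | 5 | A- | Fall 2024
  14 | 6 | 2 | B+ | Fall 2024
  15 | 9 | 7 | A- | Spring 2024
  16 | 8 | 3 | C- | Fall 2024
SELECT c.id, p.name AS student, c.grade FROM enrollments c JOIN students p ON c.student_id = p.id

Execution result:
id | student | grade
1 | Noah Brown | C+
2 | Peter Williams | B+
3 | Henry Williams | F
4 | Sam Smith | C+
5 | Tina Garcia | B
6 | Olivia Wilson | C+
7 | Olivia Brown | B-
8 | Henry Williams | D
9 | Noah Brown | B
10 | Carol Brown | C+
11 | Noah Martinez | A
12 | Sam Smith | A-
13 | Peter Williams | A-
14 | Carol Brown | B+
15 | Henry Williams | A-
16 | Olivia Brown | C-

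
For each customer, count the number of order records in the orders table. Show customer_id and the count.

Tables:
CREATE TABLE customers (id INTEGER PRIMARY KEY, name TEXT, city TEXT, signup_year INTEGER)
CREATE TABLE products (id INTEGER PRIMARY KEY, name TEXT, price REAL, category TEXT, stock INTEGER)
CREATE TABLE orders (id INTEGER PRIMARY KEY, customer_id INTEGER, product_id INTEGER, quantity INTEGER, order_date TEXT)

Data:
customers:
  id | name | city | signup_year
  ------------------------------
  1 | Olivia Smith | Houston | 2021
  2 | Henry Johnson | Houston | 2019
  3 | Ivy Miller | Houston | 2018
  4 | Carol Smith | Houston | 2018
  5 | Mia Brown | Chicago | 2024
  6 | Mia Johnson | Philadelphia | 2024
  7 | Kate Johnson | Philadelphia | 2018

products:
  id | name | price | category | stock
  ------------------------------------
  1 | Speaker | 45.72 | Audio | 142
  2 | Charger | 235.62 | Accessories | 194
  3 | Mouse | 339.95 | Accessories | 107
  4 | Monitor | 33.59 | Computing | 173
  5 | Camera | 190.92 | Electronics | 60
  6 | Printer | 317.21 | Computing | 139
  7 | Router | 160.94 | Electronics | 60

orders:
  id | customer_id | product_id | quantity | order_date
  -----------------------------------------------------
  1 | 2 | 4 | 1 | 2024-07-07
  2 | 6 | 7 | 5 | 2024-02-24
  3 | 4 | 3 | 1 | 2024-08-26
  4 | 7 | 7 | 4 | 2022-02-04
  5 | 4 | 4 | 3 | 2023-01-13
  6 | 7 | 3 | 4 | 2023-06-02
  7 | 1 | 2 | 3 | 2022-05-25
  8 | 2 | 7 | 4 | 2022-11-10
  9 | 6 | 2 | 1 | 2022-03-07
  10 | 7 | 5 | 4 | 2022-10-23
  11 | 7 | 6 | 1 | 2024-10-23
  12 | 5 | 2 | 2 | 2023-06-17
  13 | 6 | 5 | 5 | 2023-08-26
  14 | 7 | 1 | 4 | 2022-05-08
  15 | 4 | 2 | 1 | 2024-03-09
SELECT customer_id, COUNT(*) AS order_count FROM orders GROUP BY customer_id

Execution result:
customer_id | order_count
1 | 1
2 | 2
4 | 3
5 | 1
6 | 3
7 | 5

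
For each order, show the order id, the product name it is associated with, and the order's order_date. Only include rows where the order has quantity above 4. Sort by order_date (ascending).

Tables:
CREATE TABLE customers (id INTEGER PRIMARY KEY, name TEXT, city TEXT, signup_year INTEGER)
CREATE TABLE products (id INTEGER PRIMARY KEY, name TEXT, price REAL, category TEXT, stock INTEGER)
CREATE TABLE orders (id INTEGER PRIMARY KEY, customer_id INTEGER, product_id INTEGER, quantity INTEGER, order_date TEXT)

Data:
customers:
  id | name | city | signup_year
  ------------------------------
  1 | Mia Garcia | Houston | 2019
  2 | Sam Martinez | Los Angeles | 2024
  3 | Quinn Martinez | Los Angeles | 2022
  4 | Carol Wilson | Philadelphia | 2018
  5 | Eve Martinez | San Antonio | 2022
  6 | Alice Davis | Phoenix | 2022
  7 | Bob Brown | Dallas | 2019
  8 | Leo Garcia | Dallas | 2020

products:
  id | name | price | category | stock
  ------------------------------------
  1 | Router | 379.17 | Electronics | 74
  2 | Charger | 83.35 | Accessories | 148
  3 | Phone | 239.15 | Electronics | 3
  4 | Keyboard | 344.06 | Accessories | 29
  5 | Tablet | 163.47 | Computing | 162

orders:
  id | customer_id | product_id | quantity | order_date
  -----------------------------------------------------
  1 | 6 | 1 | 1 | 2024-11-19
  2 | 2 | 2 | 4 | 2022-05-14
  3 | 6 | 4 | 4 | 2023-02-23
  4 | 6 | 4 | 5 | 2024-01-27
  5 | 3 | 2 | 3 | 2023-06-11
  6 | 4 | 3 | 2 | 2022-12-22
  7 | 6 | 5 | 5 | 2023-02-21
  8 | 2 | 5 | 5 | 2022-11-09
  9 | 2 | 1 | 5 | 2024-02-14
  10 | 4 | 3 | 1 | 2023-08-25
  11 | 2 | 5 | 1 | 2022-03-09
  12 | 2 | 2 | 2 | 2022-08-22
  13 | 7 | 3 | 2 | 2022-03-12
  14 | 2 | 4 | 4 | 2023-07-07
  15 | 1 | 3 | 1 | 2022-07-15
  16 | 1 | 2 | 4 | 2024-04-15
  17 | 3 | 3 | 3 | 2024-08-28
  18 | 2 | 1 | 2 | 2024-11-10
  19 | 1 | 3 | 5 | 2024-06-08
SELECT c.id, p.name AS product, c.order_date FROM orders c JOIN products p ON c.product_id = p.id WHERE c.quantity > 4 ORDER BY c.order_date ASC

Execution result:
id | product | order_date
8 | Tablet | 2022-11-09
7 | Tablet | 2023-02-21
4 | Keyboard | 2024-01-27
9 | Router | 2024-02-14
19 | Phone | 2024-06-08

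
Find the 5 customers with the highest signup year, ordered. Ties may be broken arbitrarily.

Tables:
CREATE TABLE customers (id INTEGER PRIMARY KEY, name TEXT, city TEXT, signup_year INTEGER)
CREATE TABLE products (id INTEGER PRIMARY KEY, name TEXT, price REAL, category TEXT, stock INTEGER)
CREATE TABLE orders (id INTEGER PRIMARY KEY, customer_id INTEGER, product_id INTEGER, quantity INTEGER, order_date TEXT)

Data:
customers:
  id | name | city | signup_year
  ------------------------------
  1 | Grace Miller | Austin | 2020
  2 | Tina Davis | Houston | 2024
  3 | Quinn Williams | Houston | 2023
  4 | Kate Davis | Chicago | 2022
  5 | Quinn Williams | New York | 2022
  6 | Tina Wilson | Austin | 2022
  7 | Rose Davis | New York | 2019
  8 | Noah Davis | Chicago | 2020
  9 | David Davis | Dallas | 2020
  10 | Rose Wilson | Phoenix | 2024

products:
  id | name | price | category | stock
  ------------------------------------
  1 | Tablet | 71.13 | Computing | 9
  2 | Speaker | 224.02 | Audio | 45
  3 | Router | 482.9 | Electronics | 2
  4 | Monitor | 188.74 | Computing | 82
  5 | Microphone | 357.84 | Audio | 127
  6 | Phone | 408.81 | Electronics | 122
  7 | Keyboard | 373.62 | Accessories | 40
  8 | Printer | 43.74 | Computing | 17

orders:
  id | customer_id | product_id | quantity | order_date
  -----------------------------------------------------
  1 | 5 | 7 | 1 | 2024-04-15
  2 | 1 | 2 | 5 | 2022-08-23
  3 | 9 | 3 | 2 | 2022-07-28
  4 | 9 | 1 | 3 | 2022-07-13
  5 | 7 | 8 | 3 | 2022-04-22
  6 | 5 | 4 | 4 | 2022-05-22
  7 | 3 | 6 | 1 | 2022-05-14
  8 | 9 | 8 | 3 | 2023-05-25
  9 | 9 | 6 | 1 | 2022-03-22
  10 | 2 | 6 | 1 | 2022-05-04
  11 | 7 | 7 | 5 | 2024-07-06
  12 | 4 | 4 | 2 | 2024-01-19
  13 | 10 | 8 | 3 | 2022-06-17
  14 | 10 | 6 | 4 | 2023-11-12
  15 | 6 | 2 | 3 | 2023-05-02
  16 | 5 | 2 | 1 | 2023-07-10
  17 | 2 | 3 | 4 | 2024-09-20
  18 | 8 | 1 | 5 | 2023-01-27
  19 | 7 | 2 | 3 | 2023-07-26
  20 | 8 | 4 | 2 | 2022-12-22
SELECT name, signup_year FROM customers ORDER BY signup_year DESC LIMIT 5

Execution result:
name | signup_year
Tina Davis | 2024
Rose Wilson | 2024
Quinn Williams | 2023
Kate Davis | 2022
Quinn Williams | 2022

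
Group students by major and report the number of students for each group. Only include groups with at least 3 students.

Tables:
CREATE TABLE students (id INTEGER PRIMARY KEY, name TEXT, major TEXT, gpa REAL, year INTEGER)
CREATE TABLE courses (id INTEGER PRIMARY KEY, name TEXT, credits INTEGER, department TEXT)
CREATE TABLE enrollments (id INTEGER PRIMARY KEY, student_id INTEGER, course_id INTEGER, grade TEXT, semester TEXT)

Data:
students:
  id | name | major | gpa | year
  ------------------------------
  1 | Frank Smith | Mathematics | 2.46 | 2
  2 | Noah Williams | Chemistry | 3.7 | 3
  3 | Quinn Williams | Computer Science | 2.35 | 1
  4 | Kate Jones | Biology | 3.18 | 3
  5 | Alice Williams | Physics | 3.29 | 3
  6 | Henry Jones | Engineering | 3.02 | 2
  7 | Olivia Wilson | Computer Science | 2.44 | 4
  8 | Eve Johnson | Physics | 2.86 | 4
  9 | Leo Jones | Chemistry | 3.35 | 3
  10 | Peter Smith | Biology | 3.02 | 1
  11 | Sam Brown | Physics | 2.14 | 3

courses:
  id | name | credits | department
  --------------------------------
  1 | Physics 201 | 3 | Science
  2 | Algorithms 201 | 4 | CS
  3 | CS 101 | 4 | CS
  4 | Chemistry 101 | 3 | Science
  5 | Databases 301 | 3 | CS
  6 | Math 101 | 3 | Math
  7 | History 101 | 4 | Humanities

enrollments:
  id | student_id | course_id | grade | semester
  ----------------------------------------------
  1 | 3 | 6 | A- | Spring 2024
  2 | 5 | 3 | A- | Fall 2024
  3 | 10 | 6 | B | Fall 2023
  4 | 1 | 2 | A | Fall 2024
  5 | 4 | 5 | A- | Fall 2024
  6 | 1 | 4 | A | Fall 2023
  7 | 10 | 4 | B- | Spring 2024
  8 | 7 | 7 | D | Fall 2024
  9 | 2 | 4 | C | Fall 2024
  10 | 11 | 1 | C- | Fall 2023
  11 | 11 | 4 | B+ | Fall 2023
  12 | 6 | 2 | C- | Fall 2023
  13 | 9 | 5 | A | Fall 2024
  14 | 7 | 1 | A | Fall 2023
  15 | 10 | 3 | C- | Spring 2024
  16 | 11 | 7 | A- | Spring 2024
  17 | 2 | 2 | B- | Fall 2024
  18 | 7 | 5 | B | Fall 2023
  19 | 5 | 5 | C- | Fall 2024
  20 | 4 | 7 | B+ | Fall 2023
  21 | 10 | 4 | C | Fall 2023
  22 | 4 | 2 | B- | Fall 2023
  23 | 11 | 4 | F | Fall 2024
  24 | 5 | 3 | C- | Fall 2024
SELECT major, COUNT(*) AS n FROM students GROUP BY major HAVING COUNT(*) >= 3

Execution result:
major | n
Physics | 3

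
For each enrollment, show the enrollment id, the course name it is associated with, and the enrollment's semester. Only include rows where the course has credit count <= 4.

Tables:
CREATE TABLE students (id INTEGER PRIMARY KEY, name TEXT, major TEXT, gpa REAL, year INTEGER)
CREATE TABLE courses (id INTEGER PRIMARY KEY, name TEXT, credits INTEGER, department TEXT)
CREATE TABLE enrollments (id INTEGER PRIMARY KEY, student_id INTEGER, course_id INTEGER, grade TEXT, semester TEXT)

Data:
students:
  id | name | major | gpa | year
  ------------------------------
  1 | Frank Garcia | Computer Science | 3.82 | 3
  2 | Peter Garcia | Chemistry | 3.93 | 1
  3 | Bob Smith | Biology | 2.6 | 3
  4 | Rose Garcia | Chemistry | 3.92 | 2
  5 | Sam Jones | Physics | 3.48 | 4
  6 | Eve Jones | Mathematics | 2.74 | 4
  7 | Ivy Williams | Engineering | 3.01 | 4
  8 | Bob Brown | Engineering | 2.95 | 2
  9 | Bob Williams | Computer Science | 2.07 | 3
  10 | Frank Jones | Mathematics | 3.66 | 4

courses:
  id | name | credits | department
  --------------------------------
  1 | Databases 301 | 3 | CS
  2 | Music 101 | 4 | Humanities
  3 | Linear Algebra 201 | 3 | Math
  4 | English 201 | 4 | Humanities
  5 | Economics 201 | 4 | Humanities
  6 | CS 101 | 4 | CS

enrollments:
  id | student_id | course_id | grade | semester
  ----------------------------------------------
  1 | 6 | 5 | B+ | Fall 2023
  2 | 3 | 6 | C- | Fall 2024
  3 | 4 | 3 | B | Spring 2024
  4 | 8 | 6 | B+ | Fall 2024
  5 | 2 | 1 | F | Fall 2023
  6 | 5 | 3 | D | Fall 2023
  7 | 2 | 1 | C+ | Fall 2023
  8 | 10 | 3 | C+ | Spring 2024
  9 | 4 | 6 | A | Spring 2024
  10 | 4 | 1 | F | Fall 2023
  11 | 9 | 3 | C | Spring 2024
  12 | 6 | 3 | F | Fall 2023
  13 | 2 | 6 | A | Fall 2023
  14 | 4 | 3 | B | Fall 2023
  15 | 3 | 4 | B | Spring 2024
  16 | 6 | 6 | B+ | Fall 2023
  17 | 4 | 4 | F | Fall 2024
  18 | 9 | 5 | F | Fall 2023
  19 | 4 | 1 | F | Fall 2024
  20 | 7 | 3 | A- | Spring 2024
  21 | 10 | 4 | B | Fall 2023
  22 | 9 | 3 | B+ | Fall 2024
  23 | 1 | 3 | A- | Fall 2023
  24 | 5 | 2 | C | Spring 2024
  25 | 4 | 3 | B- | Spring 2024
SELECT c.id, p.name AS course, c.semester FROM enrollments c JOIN courses p ON c.course_id = p.id WHERE p.credits <= 4

Execution result:
id | course | semester
1 | Economics 201 | Fall 2023
2 | CS 101 | Fall 2024
3 | Linear Algebra 201 | Spring 2024
4 | CS 101 | Fall 2024
5 | Databases 301 | Fall 2023
6 | Linear Algebra 201 | Fall 2023
7 | Databases 301 | Fall 2023
8 | Linear Algebra 201 | Spring 2024
9 | CS 101 | Spring 2024
10 | Databases 301 | Fall 2023
11 | Linear Algebra 201 | Spring 2024
12 | Linear Algebra 201 | Fall 2023
13 | CS 101 | Fall 2023
14 | Linear Algebra 201 | Fall 2023
15 | English 201 | Spring 2024
16 | CS 101 | Fall 2023
17 | English 201 | Fall 2024
18 | Economics 201 | Fall 2023
19 | Databases 301 | Fall 2024
20 | Linear Algebra 201 | Spring 2024
21 | English 201 | Fall 2023
22 | Linear Algebra 201 | Fall 2024
23 | Linear Algebra 201 | Fall 2023
24 | Music 101 | Spring 2024
25 | Linear Algebra 201 | Spring 2024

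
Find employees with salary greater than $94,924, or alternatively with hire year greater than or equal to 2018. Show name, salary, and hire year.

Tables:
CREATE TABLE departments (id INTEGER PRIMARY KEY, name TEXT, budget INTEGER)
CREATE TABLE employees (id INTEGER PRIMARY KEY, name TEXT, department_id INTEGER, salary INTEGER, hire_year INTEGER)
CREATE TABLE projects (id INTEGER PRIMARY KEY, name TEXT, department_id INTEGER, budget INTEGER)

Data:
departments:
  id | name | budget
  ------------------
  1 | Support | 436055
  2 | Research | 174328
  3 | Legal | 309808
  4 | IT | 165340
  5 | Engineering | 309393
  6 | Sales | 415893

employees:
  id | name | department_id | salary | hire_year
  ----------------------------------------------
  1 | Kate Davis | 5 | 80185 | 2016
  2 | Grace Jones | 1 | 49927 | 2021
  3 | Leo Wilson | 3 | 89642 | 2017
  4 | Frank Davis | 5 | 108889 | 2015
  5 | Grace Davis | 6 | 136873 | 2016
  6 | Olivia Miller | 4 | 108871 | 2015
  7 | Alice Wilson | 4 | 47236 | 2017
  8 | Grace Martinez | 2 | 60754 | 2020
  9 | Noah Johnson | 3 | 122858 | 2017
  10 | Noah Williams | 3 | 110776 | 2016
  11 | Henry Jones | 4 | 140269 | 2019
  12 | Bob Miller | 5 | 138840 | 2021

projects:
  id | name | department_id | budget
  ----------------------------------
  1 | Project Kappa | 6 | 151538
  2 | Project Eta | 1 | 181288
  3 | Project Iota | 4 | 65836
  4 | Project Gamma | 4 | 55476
SELECT name, salary, hire_year FROM employees WHERE salary > 94924 OR hire_year >= 2018

Execution result:
name | salary | hire_year
Grace Jones | 49927 | 2021
Frank Davis | 108889 | 2015
Grace Davis | 136873 | 2016
Olivia Miller | 108871 | 2015
Grace Martinez | 60754 | 2020
Noah Johnson | 122858 | 2017
Noah Williams | 110776 | 2016
Henry Jones | 140269 | 2019
Bob Miller | 138840 | 2021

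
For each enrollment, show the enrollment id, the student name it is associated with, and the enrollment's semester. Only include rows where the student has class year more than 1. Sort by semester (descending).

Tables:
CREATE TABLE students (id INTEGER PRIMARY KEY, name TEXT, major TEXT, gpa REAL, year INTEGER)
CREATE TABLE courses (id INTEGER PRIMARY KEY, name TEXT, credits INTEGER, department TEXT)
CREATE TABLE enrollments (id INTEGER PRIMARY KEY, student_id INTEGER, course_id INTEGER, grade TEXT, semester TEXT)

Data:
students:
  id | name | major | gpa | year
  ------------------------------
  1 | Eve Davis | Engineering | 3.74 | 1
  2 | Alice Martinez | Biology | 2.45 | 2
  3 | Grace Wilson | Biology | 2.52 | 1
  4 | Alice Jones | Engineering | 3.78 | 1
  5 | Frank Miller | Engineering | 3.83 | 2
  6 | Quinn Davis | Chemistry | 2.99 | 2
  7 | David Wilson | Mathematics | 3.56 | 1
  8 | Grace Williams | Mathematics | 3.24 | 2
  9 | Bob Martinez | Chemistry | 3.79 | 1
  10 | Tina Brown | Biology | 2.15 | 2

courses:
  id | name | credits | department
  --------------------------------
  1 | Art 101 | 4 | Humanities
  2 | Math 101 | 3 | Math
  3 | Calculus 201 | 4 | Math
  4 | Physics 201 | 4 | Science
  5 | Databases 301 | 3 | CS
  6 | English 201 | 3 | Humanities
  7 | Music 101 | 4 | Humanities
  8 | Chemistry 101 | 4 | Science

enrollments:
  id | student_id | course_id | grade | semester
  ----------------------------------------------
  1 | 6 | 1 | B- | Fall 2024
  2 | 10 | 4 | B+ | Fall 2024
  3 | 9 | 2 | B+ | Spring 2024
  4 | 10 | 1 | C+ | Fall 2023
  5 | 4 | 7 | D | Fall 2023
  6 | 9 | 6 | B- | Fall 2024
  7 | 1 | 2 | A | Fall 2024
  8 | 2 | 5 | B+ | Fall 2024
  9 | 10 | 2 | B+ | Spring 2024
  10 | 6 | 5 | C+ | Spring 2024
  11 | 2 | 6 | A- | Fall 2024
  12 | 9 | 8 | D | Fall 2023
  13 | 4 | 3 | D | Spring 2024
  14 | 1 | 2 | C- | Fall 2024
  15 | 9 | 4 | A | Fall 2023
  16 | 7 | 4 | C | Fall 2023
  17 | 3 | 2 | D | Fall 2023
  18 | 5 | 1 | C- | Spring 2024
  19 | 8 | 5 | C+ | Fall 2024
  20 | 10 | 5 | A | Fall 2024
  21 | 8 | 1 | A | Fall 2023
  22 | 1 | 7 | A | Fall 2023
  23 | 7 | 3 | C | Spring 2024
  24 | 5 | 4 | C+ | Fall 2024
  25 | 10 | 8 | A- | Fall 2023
SELECT c.id, p.name AS student, c.semester FROM enrollments c JOIN students p ON c.student_id = p.id WHERE p.year > 1 ORDER BY c.semester DESC

Execution result:
id | student | semester
9 | Tina Brown | Spring 2024
10 | Quinn Davis | Spring 2024
18 | Frank Miller | Spring 2024
1 | Quinn Davis | Fall 2024
2 | Tina Brown | Fall 2024
8 | Alice Martinez | Fall 2024
11 | Alice Martinez | Fall 2024
19 | Grace Williams | Fall 2024
20 | Tina Brown | Fall 2024
24 | Frank Miller | Fall 2024
4 | Tina Brown | Fall 2023
21 | Grace Williams | Fall 2023
25 | Tina Brown | Fall 2023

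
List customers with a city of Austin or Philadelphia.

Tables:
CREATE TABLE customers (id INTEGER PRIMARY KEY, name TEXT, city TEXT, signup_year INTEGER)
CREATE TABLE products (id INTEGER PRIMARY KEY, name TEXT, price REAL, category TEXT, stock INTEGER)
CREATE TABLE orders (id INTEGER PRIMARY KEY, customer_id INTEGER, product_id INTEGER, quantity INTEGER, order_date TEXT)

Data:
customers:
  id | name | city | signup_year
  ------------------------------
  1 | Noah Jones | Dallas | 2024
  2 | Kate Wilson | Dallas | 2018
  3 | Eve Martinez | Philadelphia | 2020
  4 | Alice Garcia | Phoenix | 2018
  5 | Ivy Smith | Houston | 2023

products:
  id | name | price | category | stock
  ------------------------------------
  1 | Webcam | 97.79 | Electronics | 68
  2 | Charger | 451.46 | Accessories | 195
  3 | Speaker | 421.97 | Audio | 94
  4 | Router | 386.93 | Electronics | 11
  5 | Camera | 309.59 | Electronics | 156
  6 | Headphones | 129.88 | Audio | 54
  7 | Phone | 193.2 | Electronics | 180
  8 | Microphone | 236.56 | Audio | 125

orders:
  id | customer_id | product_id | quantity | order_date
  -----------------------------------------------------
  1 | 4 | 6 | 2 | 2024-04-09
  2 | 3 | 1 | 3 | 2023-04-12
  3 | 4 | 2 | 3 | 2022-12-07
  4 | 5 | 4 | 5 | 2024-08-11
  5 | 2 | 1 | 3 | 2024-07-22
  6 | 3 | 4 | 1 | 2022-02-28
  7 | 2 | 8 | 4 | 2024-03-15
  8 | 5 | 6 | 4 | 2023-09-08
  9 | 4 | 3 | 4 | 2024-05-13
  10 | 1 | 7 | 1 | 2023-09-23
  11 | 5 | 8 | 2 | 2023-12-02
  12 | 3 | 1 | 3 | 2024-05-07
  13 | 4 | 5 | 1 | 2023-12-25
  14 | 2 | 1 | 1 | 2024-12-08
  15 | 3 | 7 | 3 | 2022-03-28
SELECT name, city FROM customers WHERE city IN ('Austin', 'Philadelphia')

Execution result:
name | city
Eve Martinez | Philadelphia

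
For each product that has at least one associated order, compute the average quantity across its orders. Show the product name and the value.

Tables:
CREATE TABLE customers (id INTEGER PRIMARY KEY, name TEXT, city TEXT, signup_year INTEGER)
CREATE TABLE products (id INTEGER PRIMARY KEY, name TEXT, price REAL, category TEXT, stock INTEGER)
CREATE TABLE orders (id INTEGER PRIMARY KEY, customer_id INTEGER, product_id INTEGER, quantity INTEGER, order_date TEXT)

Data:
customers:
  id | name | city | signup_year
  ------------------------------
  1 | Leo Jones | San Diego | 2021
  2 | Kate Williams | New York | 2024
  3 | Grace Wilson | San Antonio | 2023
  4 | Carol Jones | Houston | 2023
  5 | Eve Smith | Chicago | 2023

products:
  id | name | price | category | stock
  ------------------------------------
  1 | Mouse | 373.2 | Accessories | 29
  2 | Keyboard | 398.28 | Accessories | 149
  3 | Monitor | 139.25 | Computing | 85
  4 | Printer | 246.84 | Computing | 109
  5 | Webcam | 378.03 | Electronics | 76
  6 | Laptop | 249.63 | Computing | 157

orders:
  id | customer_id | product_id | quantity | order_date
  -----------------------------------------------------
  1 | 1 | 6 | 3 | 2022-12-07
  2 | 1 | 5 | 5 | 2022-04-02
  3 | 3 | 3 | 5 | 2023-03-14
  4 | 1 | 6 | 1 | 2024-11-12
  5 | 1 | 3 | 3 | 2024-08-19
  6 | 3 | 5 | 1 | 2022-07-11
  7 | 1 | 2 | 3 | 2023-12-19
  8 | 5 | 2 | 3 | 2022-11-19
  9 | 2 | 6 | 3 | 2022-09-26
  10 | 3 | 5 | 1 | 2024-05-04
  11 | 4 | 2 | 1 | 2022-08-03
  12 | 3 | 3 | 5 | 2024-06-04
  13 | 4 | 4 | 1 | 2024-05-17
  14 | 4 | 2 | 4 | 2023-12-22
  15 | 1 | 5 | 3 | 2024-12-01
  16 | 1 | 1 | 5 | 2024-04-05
SELECT p.name, AVG(c.quantity) AS avg_quantity FROM orders c JOIN products p ON c.product_id = p.id GROUP BY p.id, p.name

Execution result:
name | avg_quantity
Mouse | 5.00
Keyboard | 2.75
Monitor | 4.33
Printer | 1.00
Webcam | 2.50
Laptop | 2.33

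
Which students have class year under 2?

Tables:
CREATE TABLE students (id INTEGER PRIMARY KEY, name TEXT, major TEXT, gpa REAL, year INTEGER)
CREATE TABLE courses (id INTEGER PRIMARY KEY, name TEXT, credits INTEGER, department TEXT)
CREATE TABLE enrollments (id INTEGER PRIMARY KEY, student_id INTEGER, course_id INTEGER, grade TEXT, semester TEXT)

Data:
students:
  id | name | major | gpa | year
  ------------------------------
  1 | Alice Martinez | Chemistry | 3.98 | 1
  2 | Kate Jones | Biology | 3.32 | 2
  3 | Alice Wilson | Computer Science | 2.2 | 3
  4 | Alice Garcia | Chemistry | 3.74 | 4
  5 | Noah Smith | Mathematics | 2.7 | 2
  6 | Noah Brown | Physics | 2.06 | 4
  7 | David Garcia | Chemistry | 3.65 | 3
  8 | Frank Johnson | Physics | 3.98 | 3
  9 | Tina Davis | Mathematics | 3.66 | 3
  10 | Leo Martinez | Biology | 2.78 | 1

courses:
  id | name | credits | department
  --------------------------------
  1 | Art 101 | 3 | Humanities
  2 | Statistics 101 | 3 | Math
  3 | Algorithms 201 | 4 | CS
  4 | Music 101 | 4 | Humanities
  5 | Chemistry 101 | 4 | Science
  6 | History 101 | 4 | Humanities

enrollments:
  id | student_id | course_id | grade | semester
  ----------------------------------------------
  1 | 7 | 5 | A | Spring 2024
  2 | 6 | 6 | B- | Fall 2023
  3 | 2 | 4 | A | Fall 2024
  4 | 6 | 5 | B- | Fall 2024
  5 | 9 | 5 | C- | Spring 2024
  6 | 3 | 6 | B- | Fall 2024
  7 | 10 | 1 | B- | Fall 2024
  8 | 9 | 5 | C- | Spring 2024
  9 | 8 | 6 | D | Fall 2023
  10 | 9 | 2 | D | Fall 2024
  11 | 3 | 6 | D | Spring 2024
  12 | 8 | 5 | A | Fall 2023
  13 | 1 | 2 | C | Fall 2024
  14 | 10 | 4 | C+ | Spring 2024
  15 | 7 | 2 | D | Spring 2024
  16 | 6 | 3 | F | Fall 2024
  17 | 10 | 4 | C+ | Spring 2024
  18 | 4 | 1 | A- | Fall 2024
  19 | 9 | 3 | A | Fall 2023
SELECT name, year FROM students WHERE year < 2

Execution result:
name | year
Alice Martinez | 1
Leo Martinez | 1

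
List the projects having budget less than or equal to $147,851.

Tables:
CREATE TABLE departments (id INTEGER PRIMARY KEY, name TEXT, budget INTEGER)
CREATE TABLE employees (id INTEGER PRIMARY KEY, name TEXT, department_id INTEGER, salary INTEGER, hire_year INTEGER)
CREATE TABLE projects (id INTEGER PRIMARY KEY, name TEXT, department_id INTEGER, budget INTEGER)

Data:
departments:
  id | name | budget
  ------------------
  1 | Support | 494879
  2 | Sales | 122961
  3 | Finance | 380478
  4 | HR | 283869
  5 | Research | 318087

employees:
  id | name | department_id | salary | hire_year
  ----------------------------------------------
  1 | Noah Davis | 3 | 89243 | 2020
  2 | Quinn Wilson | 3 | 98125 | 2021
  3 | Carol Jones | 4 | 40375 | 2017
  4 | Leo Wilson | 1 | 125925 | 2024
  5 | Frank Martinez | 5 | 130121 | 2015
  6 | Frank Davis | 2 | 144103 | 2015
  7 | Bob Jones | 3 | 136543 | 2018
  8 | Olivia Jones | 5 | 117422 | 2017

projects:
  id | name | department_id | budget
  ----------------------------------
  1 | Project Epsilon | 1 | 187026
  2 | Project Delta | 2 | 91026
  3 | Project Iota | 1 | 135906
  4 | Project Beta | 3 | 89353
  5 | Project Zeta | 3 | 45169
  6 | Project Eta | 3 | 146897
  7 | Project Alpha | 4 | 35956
SELECT name, budget FROM projects WHERE budget <= 147851

Execution result:
name | budget
Project Delta | 91026
Project Iota | 135906
Project Beta | 89353
Project Zeta | 45169
Project Eta | 146897
Project Alpha | 35956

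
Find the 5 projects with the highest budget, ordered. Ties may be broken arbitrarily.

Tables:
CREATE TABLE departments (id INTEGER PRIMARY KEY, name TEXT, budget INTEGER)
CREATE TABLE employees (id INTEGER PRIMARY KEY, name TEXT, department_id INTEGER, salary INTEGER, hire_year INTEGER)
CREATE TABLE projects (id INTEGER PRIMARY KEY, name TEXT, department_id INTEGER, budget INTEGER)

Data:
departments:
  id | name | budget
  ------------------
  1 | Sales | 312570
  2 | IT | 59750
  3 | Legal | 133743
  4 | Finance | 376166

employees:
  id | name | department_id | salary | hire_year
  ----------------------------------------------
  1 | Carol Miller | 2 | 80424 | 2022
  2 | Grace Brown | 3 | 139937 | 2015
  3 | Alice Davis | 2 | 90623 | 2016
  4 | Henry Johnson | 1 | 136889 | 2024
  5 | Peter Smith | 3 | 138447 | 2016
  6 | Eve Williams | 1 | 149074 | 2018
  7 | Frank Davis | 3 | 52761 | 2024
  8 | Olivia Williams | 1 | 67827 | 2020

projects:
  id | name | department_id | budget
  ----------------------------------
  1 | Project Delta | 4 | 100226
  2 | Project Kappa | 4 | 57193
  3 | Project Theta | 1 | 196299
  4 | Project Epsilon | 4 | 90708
SELECT name, budget FROM projects ORDER BY budget DESC LIMIT 5

Execution result:
name | budget
Project Theta | 196299
Project Delta | 100226
Project Epsilon | 90708
Project Kappa | 57193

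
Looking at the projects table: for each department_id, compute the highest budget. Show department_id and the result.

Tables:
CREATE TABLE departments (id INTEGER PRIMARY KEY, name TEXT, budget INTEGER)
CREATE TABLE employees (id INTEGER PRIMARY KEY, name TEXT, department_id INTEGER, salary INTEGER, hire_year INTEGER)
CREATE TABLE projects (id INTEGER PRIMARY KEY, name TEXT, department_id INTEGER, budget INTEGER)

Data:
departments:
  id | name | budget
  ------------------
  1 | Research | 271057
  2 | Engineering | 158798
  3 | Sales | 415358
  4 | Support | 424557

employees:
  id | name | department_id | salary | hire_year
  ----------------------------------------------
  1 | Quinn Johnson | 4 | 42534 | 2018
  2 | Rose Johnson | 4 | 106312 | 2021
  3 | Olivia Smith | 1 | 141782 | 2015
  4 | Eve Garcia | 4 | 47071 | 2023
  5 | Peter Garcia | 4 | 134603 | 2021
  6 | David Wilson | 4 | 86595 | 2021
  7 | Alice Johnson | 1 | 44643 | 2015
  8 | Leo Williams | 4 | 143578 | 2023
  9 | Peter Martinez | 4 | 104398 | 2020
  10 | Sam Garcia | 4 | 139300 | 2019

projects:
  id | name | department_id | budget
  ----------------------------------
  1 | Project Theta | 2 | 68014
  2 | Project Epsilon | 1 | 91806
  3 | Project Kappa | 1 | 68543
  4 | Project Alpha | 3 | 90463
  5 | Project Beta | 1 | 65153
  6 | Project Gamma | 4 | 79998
SELECT department_id, MAX(budget) AS max_budget FROM projects GROUP BY department_id

Execution result:
department_id | max_budget
1 | 91806
2 | 68014
3 | 90463
4 | 79998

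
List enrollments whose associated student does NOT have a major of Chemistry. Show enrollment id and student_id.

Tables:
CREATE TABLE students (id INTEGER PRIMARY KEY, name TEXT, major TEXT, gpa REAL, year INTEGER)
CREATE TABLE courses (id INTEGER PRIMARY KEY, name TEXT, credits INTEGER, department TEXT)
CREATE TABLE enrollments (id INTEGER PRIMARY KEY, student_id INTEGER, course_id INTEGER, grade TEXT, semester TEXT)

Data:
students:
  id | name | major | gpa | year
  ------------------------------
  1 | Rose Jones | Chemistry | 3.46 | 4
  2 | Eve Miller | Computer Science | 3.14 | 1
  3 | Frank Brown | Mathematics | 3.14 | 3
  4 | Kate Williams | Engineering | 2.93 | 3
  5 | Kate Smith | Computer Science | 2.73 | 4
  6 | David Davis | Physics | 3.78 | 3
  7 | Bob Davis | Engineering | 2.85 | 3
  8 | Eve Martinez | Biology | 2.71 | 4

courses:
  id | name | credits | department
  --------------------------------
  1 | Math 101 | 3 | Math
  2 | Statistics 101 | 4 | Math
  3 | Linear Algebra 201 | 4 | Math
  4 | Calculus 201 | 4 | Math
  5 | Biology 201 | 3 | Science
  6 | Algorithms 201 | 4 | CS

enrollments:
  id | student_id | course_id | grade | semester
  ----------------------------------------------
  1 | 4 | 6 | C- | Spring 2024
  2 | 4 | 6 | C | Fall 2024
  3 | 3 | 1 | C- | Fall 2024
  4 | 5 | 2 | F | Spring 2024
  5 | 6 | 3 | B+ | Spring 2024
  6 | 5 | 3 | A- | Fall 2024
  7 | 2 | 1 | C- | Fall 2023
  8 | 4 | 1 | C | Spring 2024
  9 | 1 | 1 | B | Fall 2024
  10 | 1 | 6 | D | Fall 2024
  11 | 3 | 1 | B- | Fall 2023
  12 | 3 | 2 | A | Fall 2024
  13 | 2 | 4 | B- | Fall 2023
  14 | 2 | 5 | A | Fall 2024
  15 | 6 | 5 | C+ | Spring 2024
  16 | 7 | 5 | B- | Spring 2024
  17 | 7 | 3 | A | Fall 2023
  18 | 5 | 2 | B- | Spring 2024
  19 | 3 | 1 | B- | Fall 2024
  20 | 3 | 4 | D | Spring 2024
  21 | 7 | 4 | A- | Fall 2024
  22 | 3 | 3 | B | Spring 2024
SELECT id, student_id FROM enrollments WHERE student_id NOT IN (SELECT id FROM students WHERE major = 'Chemistry')

Execution result:
id | student_id
1 | 4
2 | 4
3 | 3
4 | 5
5 | 6
6 | 5
7 | 2
8 | 4
11 | 3
12 | 3
13 | 2
14 | 2
15 | 6
16 | 7
17 | 7
18 | 5
19 | 3
20 | 3
21 | 7
22 | 3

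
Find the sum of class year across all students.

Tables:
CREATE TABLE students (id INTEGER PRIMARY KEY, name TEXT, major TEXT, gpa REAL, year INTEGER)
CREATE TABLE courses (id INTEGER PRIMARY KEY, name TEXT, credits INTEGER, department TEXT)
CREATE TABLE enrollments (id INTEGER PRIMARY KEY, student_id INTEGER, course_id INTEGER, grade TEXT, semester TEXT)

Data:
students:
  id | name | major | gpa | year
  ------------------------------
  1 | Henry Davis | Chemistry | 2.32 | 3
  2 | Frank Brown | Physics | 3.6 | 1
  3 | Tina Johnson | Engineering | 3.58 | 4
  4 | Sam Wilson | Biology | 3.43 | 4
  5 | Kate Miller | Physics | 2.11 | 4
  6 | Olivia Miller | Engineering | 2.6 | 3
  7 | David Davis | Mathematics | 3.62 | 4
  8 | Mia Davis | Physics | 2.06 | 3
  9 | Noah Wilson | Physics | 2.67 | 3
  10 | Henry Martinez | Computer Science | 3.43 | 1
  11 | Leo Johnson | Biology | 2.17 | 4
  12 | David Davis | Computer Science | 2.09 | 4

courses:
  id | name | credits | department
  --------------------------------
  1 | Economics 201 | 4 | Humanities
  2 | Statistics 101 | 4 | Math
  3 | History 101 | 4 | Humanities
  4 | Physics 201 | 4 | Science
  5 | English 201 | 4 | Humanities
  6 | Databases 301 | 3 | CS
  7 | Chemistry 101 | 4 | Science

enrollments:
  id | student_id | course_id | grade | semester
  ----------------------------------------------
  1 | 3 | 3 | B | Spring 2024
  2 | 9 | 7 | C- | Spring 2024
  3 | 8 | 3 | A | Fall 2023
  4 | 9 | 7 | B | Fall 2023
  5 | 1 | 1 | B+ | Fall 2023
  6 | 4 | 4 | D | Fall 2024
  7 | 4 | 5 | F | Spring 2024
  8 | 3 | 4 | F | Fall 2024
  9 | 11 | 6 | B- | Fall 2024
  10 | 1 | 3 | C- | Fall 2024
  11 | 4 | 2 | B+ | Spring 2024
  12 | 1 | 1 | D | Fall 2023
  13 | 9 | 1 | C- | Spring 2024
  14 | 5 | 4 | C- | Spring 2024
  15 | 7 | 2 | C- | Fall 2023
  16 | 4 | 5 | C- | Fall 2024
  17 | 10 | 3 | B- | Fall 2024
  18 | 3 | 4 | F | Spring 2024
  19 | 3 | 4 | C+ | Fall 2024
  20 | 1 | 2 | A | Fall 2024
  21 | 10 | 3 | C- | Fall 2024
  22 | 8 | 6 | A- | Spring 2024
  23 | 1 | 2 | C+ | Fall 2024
SELECT SUM(year) FROM students

Execution result:
38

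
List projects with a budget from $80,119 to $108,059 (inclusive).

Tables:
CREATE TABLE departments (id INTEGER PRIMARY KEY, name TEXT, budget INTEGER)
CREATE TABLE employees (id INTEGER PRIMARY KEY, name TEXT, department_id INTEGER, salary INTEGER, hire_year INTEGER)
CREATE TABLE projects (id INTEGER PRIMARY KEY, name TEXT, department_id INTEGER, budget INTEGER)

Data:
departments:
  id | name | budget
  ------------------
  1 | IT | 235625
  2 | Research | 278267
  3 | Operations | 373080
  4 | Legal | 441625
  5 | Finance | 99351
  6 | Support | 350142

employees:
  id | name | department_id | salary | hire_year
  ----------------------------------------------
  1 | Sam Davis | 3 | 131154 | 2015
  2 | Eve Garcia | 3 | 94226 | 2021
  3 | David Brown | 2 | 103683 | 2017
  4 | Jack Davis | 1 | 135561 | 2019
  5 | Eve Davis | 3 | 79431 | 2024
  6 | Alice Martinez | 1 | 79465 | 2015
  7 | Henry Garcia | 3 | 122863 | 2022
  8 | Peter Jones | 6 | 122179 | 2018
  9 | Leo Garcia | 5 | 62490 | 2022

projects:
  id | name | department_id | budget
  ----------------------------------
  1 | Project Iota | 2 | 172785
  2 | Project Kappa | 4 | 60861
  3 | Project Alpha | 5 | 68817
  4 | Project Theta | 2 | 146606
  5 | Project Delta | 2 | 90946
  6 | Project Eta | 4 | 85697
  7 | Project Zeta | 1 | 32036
SELECT name, budget FROM projects WHERE budget BETWEEN 80119 AND 108059

Execution result:
name | budget
Project Delta | 90946
Project Eta | 85697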